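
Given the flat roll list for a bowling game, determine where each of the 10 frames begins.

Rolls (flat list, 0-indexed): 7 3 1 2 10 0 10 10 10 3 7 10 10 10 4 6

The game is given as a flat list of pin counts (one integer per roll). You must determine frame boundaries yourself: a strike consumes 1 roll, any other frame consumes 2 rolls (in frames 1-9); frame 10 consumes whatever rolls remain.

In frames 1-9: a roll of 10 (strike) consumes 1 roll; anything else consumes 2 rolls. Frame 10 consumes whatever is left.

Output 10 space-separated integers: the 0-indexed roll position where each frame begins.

Answer: 0 2 4 5 7 8 9 11 12 13

Derivation:
Frame 1 starts at roll index 0: rolls=7,3 (sum=10), consumes 2 rolls
Frame 2 starts at roll index 2: rolls=1,2 (sum=3), consumes 2 rolls
Frame 3 starts at roll index 4: roll=10 (strike), consumes 1 roll
Frame 4 starts at roll index 5: rolls=0,10 (sum=10), consumes 2 rolls
Frame 5 starts at roll index 7: roll=10 (strike), consumes 1 roll
Frame 6 starts at roll index 8: roll=10 (strike), consumes 1 roll
Frame 7 starts at roll index 9: rolls=3,7 (sum=10), consumes 2 rolls
Frame 8 starts at roll index 11: roll=10 (strike), consumes 1 roll
Frame 9 starts at roll index 12: roll=10 (strike), consumes 1 roll
Frame 10 starts at roll index 13: 3 remaining rolls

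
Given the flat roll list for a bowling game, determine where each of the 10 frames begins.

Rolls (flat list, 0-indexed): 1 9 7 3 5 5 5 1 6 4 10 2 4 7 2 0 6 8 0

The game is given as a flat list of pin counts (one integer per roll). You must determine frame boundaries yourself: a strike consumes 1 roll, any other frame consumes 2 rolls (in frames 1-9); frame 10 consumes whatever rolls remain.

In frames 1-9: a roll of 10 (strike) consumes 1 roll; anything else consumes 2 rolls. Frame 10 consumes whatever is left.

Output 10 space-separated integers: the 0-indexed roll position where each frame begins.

Frame 1 starts at roll index 0: rolls=1,9 (sum=10), consumes 2 rolls
Frame 2 starts at roll index 2: rolls=7,3 (sum=10), consumes 2 rolls
Frame 3 starts at roll index 4: rolls=5,5 (sum=10), consumes 2 rolls
Frame 4 starts at roll index 6: rolls=5,1 (sum=6), consumes 2 rolls
Frame 5 starts at roll index 8: rolls=6,4 (sum=10), consumes 2 rolls
Frame 6 starts at roll index 10: roll=10 (strike), consumes 1 roll
Frame 7 starts at roll index 11: rolls=2,4 (sum=6), consumes 2 rolls
Frame 8 starts at roll index 13: rolls=7,2 (sum=9), consumes 2 rolls
Frame 9 starts at roll index 15: rolls=0,6 (sum=6), consumes 2 rolls
Frame 10 starts at roll index 17: 2 remaining rolls

Answer: 0 2 4 6 8 10 11 13 15 17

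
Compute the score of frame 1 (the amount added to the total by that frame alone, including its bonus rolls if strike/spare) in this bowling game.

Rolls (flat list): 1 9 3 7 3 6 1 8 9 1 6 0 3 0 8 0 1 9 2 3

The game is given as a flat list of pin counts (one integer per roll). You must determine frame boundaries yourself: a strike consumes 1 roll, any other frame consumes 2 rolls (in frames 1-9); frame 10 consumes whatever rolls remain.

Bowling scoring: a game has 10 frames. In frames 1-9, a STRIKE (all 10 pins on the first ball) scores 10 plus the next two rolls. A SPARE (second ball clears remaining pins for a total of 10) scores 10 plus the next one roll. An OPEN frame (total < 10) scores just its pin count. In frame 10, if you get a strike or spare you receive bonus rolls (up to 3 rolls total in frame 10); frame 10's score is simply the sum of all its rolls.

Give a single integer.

Answer: 13

Derivation:
Frame 1: SPARE (1+9=10). 10 + next roll (3) = 13. Cumulative: 13
Frame 2: SPARE (3+7=10). 10 + next roll (3) = 13. Cumulative: 26
Frame 3: OPEN (3+6=9). Cumulative: 35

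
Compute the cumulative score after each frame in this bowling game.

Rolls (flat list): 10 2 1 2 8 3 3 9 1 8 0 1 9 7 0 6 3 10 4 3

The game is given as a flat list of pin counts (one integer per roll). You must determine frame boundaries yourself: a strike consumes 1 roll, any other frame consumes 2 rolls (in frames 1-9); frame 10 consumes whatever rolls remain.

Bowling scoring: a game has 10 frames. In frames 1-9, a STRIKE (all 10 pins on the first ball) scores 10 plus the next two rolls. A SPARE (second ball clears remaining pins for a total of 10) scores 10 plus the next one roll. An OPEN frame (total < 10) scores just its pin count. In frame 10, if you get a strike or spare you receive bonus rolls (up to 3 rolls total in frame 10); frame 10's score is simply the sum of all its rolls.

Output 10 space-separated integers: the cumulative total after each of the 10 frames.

Answer: 13 16 29 35 53 61 78 85 94 111

Derivation:
Frame 1: STRIKE. 10 + next two rolls (2+1) = 13. Cumulative: 13
Frame 2: OPEN (2+1=3). Cumulative: 16
Frame 3: SPARE (2+8=10). 10 + next roll (3) = 13. Cumulative: 29
Frame 4: OPEN (3+3=6). Cumulative: 35
Frame 5: SPARE (9+1=10). 10 + next roll (8) = 18. Cumulative: 53
Frame 6: OPEN (8+0=8). Cumulative: 61
Frame 7: SPARE (1+9=10). 10 + next roll (7) = 17. Cumulative: 78
Frame 8: OPEN (7+0=7). Cumulative: 85
Frame 9: OPEN (6+3=9). Cumulative: 94
Frame 10: STRIKE. Sum of all frame-10 rolls (10+4+3) = 17. Cumulative: 111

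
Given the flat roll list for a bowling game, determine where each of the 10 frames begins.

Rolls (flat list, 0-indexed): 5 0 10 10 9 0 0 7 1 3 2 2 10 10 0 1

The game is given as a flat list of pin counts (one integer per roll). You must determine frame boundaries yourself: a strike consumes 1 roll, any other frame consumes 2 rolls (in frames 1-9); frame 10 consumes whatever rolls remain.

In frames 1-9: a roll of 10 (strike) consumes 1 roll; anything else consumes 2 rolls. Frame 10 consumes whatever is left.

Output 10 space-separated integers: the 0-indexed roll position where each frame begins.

Frame 1 starts at roll index 0: rolls=5,0 (sum=5), consumes 2 rolls
Frame 2 starts at roll index 2: roll=10 (strike), consumes 1 roll
Frame 3 starts at roll index 3: roll=10 (strike), consumes 1 roll
Frame 4 starts at roll index 4: rolls=9,0 (sum=9), consumes 2 rolls
Frame 5 starts at roll index 6: rolls=0,7 (sum=7), consumes 2 rolls
Frame 6 starts at roll index 8: rolls=1,3 (sum=4), consumes 2 rolls
Frame 7 starts at roll index 10: rolls=2,2 (sum=4), consumes 2 rolls
Frame 8 starts at roll index 12: roll=10 (strike), consumes 1 roll
Frame 9 starts at roll index 13: roll=10 (strike), consumes 1 roll
Frame 10 starts at roll index 14: 2 remaining rolls

Answer: 0 2 3 4 6 8 10 12 13 14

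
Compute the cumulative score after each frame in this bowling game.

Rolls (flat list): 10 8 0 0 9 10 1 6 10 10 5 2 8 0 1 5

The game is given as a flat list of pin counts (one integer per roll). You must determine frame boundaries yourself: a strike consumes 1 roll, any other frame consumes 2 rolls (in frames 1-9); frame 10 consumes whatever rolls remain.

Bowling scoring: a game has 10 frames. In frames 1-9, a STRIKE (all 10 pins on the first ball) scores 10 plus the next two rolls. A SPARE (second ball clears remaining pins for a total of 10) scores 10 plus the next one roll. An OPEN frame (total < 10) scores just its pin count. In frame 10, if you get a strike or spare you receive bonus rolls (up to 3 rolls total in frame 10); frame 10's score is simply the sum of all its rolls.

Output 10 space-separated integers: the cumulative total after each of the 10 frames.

Frame 1: STRIKE. 10 + next two rolls (8+0) = 18. Cumulative: 18
Frame 2: OPEN (8+0=8). Cumulative: 26
Frame 3: OPEN (0+9=9). Cumulative: 35
Frame 4: STRIKE. 10 + next two rolls (1+6) = 17. Cumulative: 52
Frame 5: OPEN (1+6=7). Cumulative: 59
Frame 6: STRIKE. 10 + next two rolls (10+5) = 25. Cumulative: 84
Frame 7: STRIKE. 10 + next two rolls (5+2) = 17. Cumulative: 101
Frame 8: OPEN (5+2=7). Cumulative: 108
Frame 9: OPEN (8+0=8). Cumulative: 116
Frame 10: OPEN. Sum of all frame-10 rolls (1+5) = 6. Cumulative: 122

Answer: 18 26 35 52 59 84 101 108 116 122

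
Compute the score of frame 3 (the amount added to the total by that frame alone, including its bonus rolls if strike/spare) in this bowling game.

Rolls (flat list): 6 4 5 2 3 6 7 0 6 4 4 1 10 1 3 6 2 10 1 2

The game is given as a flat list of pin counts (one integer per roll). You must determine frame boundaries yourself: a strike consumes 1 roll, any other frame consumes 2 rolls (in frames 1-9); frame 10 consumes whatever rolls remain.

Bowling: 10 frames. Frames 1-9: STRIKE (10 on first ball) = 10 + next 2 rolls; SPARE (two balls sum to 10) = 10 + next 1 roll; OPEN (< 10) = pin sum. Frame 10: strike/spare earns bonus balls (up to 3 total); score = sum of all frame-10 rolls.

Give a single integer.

Answer: 9

Derivation:
Frame 1: SPARE (6+4=10). 10 + next roll (5) = 15. Cumulative: 15
Frame 2: OPEN (5+2=7). Cumulative: 22
Frame 3: OPEN (3+6=9). Cumulative: 31
Frame 4: OPEN (7+0=7). Cumulative: 38
Frame 5: SPARE (6+4=10). 10 + next roll (4) = 14. Cumulative: 52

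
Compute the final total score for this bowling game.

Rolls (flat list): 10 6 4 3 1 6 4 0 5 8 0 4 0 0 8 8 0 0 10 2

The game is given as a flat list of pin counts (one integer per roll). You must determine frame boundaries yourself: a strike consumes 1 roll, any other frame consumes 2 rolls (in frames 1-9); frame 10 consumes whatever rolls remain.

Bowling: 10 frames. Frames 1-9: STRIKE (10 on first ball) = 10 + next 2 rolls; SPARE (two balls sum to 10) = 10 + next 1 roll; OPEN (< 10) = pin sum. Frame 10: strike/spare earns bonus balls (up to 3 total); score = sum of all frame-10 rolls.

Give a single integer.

Frame 1: STRIKE. 10 + next two rolls (6+4) = 20. Cumulative: 20
Frame 2: SPARE (6+4=10). 10 + next roll (3) = 13. Cumulative: 33
Frame 3: OPEN (3+1=4). Cumulative: 37
Frame 4: SPARE (6+4=10). 10 + next roll (0) = 10. Cumulative: 47
Frame 5: OPEN (0+5=5). Cumulative: 52
Frame 6: OPEN (8+0=8). Cumulative: 60
Frame 7: OPEN (4+0=4). Cumulative: 64
Frame 8: OPEN (0+8=8). Cumulative: 72
Frame 9: OPEN (8+0=8). Cumulative: 80
Frame 10: SPARE. Sum of all frame-10 rolls (0+10+2) = 12. Cumulative: 92

Answer: 92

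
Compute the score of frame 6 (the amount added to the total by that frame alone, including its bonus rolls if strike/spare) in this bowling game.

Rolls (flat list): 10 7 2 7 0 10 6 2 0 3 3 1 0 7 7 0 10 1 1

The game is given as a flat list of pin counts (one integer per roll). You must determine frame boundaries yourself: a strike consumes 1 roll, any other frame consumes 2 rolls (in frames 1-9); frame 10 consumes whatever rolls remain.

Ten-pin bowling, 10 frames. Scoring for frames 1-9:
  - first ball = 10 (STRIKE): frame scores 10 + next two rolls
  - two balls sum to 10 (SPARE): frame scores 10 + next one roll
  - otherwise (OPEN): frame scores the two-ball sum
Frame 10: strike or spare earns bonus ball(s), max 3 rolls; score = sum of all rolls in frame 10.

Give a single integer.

Answer: 3

Derivation:
Frame 1: STRIKE. 10 + next two rolls (7+2) = 19. Cumulative: 19
Frame 2: OPEN (7+2=9). Cumulative: 28
Frame 3: OPEN (7+0=7). Cumulative: 35
Frame 4: STRIKE. 10 + next two rolls (6+2) = 18. Cumulative: 53
Frame 5: OPEN (6+2=8). Cumulative: 61
Frame 6: OPEN (0+3=3). Cumulative: 64
Frame 7: OPEN (3+1=4). Cumulative: 68
Frame 8: OPEN (0+7=7). Cumulative: 75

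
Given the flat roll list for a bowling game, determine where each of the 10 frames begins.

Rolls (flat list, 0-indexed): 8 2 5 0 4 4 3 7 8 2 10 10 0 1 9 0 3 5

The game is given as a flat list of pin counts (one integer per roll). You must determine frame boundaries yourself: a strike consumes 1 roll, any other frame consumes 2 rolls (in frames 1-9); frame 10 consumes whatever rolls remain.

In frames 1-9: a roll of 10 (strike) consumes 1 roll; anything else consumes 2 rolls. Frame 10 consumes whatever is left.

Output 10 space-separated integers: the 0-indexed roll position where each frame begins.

Answer: 0 2 4 6 8 10 11 12 14 16

Derivation:
Frame 1 starts at roll index 0: rolls=8,2 (sum=10), consumes 2 rolls
Frame 2 starts at roll index 2: rolls=5,0 (sum=5), consumes 2 rolls
Frame 3 starts at roll index 4: rolls=4,4 (sum=8), consumes 2 rolls
Frame 4 starts at roll index 6: rolls=3,7 (sum=10), consumes 2 rolls
Frame 5 starts at roll index 8: rolls=8,2 (sum=10), consumes 2 rolls
Frame 6 starts at roll index 10: roll=10 (strike), consumes 1 roll
Frame 7 starts at roll index 11: roll=10 (strike), consumes 1 roll
Frame 8 starts at roll index 12: rolls=0,1 (sum=1), consumes 2 rolls
Frame 9 starts at roll index 14: rolls=9,0 (sum=9), consumes 2 rolls
Frame 10 starts at roll index 16: 2 remaining rolls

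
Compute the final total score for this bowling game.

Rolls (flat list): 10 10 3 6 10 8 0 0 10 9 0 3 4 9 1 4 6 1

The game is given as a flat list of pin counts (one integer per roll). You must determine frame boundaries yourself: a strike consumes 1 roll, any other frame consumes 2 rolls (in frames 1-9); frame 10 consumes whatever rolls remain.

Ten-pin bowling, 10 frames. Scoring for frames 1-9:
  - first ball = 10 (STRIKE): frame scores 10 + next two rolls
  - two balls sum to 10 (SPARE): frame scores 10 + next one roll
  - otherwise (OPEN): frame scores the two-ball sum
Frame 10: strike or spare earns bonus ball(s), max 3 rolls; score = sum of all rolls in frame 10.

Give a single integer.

Answer: 137

Derivation:
Frame 1: STRIKE. 10 + next two rolls (10+3) = 23. Cumulative: 23
Frame 2: STRIKE. 10 + next two rolls (3+6) = 19. Cumulative: 42
Frame 3: OPEN (3+6=9). Cumulative: 51
Frame 4: STRIKE. 10 + next two rolls (8+0) = 18. Cumulative: 69
Frame 5: OPEN (8+0=8). Cumulative: 77
Frame 6: SPARE (0+10=10). 10 + next roll (9) = 19. Cumulative: 96
Frame 7: OPEN (9+0=9). Cumulative: 105
Frame 8: OPEN (3+4=7). Cumulative: 112
Frame 9: SPARE (9+1=10). 10 + next roll (4) = 14. Cumulative: 126
Frame 10: SPARE. Sum of all frame-10 rolls (4+6+1) = 11. Cumulative: 137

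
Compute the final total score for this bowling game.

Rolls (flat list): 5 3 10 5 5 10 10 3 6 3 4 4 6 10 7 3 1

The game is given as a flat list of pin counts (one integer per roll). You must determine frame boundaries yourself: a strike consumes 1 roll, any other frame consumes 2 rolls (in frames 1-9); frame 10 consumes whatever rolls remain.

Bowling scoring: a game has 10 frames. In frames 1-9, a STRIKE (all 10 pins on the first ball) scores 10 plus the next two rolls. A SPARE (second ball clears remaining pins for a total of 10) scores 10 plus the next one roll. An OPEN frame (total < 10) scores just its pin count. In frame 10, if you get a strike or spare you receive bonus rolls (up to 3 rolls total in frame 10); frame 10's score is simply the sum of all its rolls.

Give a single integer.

Frame 1: OPEN (5+3=8). Cumulative: 8
Frame 2: STRIKE. 10 + next two rolls (5+5) = 20. Cumulative: 28
Frame 3: SPARE (5+5=10). 10 + next roll (10) = 20. Cumulative: 48
Frame 4: STRIKE. 10 + next two rolls (10+3) = 23. Cumulative: 71
Frame 5: STRIKE. 10 + next two rolls (3+6) = 19. Cumulative: 90
Frame 6: OPEN (3+6=9). Cumulative: 99
Frame 7: OPEN (3+4=7). Cumulative: 106
Frame 8: SPARE (4+6=10). 10 + next roll (10) = 20. Cumulative: 126
Frame 9: STRIKE. 10 + next two rolls (7+3) = 20. Cumulative: 146
Frame 10: SPARE. Sum of all frame-10 rolls (7+3+1) = 11. Cumulative: 157

Answer: 157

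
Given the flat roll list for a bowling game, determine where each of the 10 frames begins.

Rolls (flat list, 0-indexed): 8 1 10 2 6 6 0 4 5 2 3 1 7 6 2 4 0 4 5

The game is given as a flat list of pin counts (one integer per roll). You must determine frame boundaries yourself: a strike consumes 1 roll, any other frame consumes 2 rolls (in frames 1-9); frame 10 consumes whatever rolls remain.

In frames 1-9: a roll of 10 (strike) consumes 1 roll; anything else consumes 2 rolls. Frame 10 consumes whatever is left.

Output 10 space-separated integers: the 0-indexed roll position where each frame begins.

Answer: 0 2 3 5 7 9 11 13 15 17

Derivation:
Frame 1 starts at roll index 0: rolls=8,1 (sum=9), consumes 2 rolls
Frame 2 starts at roll index 2: roll=10 (strike), consumes 1 roll
Frame 3 starts at roll index 3: rolls=2,6 (sum=8), consumes 2 rolls
Frame 4 starts at roll index 5: rolls=6,0 (sum=6), consumes 2 rolls
Frame 5 starts at roll index 7: rolls=4,5 (sum=9), consumes 2 rolls
Frame 6 starts at roll index 9: rolls=2,3 (sum=5), consumes 2 rolls
Frame 7 starts at roll index 11: rolls=1,7 (sum=8), consumes 2 rolls
Frame 8 starts at roll index 13: rolls=6,2 (sum=8), consumes 2 rolls
Frame 9 starts at roll index 15: rolls=4,0 (sum=4), consumes 2 rolls
Frame 10 starts at roll index 17: 2 remaining rolls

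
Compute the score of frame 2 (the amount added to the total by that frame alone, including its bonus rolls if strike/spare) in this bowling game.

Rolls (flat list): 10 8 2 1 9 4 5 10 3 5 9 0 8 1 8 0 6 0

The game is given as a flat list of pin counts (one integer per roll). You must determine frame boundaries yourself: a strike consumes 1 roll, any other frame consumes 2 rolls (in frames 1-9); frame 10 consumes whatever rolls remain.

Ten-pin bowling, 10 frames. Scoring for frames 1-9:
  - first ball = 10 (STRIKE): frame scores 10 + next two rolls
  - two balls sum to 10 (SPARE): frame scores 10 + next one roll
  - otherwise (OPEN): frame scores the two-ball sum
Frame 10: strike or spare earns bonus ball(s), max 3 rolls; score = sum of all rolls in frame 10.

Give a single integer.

Answer: 11

Derivation:
Frame 1: STRIKE. 10 + next two rolls (8+2) = 20. Cumulative: 20
Frame 2: SPARE (8+2=10). 10 + next roll (1) = 11. Cumulative: 31
Frame 3: SPARE (1+9=10). 10 + next roll (4) = 14. Cumulative: 45
Frame 4: OPEN (4+5=9). Cumulative: 54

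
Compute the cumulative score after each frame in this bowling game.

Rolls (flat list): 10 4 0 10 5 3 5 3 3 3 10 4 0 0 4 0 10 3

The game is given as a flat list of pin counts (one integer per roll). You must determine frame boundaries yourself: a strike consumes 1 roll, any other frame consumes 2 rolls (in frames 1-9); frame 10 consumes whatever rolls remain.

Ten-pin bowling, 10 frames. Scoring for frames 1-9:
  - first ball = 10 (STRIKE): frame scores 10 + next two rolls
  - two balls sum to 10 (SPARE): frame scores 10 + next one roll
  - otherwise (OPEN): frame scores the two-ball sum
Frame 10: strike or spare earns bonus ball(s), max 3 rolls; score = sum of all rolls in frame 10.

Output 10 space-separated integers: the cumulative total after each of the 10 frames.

Frame 1: STRIKE. 10 + next two rolls (4+0) = 14. Cumulative: 14
Frame 2: OPEN (4+0=4). Cumulative: 18
Frame 3: STRIKE. 10 + next two rolls (5+3) = 18. Cumulative: 36
Frame 4: OPEN (5+3=8). Cumulative: 44
Frame 5: OPEN (5+3=8). Cumulative: 52
Frame 6: OPEN (3+3=6). Cumulative: 58
Frame 7: STRIKE. 10 + next two rolls (4+0) = 14. Cumulative: 72
Frame 8: OPEN (4+0=4). Cumulative: 76
Frame 9: OPEN (0+4=4). Cumulative: 80
Frame 10: SPARE. Sum of all frame-10 rolls (0+10+3) = 13. Cumulative: 93

Answer: 14 18 36 44 52 58 72 76 80 93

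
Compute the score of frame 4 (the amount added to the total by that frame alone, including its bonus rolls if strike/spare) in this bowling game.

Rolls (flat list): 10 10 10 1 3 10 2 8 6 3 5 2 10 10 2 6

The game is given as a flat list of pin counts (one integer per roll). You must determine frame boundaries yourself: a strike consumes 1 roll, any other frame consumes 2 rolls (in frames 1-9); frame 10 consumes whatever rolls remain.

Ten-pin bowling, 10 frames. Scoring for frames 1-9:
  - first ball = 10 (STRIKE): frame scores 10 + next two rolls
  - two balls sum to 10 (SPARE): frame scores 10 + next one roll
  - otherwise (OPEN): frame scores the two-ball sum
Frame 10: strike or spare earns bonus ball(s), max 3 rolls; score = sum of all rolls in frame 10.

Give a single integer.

Frame 1: STRIKE. 10 + next two rolls (10+10) = 30. Cumulative: 30
Frame 2: STRIKE. 10 + next two rolls (10+1) = 21. Cumulative: 51
Frame 3: STRIKE. 10 + next two rolls (1+3) = 14. Cumulative: 65
Frame 4: OPEN (1+3=4). Cumulative: 69
Frame 5: STRIKE. 10 + next two rolls (2+8) = 20. Cumulative: 89
Frame 6: SPARE (2+8=10). 10 + next roll (6) = 16. Cumulative: 105

Answer: 4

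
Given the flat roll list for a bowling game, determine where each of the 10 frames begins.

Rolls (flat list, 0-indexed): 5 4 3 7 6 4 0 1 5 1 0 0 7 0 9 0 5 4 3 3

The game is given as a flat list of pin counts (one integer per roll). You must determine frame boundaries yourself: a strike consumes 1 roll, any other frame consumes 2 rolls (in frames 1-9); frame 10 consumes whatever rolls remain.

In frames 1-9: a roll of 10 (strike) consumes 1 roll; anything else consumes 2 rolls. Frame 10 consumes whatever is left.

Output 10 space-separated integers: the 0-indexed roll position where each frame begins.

Frame 1 starts at roll index 0: rolls=5,4 (sum=9), consumes 2 rolls
Frame 2 starts at roll index 2: rolls=3,7 (sum=10), consumes 2 rolls
Frame 3 starts at roll index 4: rolls=6,4 (sum=10), consumes 2 rolls
Frame 4 starts at roll index 6: rolls=0,1 (sum=1), consumes 2 rolls
Frame 5 starts at roll index 8: rolls=5,1 (sum=6), consumes 2 rolls
Frame 6 starts at roll index 10: rolls=0,0 (sum=0), consumes 2 rolls
Frame 7 starts at roll index 12: rolls=7,0 (sum=7), consumes 2 rolls
Frame 8 starts at roll index 14: rolls=9,0 (sum=9), consumes 2 rolls
Frame 9 starts at roll index 16: rolls=5,4 (sum=9), consumes 2 rolls
Frame 10 starts at roll index 18: 2 remaining rolls

Answer: 0 2 4 6 8 10 12 14 16 18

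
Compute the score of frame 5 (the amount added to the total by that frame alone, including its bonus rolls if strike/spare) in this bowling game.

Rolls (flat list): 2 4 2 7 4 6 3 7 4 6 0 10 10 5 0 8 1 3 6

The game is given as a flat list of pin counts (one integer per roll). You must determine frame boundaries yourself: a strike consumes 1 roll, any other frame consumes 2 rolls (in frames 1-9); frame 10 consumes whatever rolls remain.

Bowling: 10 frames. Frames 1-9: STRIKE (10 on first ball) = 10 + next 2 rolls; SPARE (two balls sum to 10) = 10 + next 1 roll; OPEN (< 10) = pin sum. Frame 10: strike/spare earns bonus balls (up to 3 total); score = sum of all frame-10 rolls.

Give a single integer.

Frame 1: OPEN (2+4=6). Cumulative: 6
Frame 2: OPEN (2+7=9). Cumulative: 15
Frame 3: SPARE (4+6=10). 10 + next roll (3) = 13. Cumulative: 28
Frame 4: SPARE (3+7=10). 10 + next roll (4) = 14. Cumulative: 42
Frame 5: SPARE (4+6=10). 10 + next roll (0) = 10. Cumulative: 52
Frame 6: SPARE (0+10=10). 10 + next roll (10) = 20. Cumulative: 72
Frame 7: STRIKE. 10 + next two rolls (5+0) = 15. Cumulative: 87

Answer: 10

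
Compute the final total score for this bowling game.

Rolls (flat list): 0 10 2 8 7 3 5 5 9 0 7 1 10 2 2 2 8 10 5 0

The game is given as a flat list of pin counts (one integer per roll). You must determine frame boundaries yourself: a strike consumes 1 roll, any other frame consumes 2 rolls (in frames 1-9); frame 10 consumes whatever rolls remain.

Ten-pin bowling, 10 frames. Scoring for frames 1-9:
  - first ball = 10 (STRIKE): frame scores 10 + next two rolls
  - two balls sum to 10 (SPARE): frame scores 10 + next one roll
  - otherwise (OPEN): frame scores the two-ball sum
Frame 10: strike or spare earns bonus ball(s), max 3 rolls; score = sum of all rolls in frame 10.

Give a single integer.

Answer: 133

Derivation:
Frame 1: SPARE (0+10=10). 10 + next roll (2) = 12. Cumulative: 12
Frame 2: SPARE (2+8=10). 10 + next roll (7) = 17. Cumulative: 29
Frame 3: SPARE (7+3=10). 10 + next roll (5) = 15. Cumulative: 44
Frame 4: SPARE (5+5=10). 10 + next roll (9) = 19. Cumulative: 63
Frame 5: OPEN (9+0=9). Cumulative: 72
Frame 6: OPEN (7+1=8). Cumulative: 80
Frame 7: STRIKE. 10 + next two rolls (2+2) = 14. Cumulative: 94
Frame 8: OPEN (2+2=4). Cumulative: 98
Frame 9: SPARE (2+8=10). 10 + next roll (10) = 20. Cumulative: 118
Frame 10: STRIKE. Sum of all frame-10 rolls (10+5+0) = 15. Cumulative: 133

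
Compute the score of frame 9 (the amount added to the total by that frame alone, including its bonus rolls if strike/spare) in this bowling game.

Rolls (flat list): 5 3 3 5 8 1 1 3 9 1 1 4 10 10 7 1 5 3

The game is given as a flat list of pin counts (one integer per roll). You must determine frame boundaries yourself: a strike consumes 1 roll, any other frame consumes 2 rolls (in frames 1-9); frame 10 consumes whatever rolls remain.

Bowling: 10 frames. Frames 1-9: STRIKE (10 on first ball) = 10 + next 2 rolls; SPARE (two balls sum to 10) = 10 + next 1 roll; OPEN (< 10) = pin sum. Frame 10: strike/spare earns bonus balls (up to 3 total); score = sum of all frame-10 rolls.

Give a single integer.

Frame 1: OPEN (5+3=8). Cumulative: 8
Frame 2: OPEN (3+5=8). Cumulative: 16
Frame 3: OPEN (8+1=9). Cumulative: 25
Frame 4: OPEN (1+3=4). Cumulative: 29
Frame 5: SPARE (9+1=10). 10 + next roll (1) = 11. Cumulative: 40
Frame 6: OPEN (1+4=5). Cumulative: 45
Frame 7: STRIKE. 10 + next two rolls (10+7) = 27. Cumulative: 72
Frame 8: STRIKE. 10 + next two rolls (7+1) = 18. Cumulative: 90
Frame 9: OPEN (7+1=8). Cumulative: 98
Frame 10: OPEN. Sum of all frame-10 rolls (5+3) = 8. Cumulative: 106

Answer: 8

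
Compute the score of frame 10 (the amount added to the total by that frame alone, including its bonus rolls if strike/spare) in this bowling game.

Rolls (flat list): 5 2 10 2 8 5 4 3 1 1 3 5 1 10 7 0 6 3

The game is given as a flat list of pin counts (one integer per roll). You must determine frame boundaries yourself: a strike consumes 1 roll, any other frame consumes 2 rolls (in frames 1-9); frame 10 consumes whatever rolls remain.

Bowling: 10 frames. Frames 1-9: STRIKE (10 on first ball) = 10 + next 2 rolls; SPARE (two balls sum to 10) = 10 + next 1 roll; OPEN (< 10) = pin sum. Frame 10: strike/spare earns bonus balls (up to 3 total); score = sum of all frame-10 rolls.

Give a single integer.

Answer: 9

Derivation:
Frame 1: OPEN (5+2=7). Cumulative: 7
Frame 2: STRIKE. 10 + next two rolls (2+8) = 20. Cumulative: 27
Frame 3: SPARE (2+8=10). 10 + next roll (5) = 15. Cumulative: 42
Frame 4: OPEN (5+4=9). Cumulative: 51
Frame 5: OPEN (3+1=4). Cumulative: 55
Frame 6: OPEN (1+3=4). Cumulative: 59
Frame 7: OPEN (5+1=6). Cumulative: 65
Frame 8: STRIKE. 10 + next two rolls (7+0) = 17. Cumulative: 82
Frame 9: OPEN (7+0=7). Cumulative: 89
Frame 10: OPEN. Sum of all frame-10 rolls (6+3) = 9. Cumulative: 98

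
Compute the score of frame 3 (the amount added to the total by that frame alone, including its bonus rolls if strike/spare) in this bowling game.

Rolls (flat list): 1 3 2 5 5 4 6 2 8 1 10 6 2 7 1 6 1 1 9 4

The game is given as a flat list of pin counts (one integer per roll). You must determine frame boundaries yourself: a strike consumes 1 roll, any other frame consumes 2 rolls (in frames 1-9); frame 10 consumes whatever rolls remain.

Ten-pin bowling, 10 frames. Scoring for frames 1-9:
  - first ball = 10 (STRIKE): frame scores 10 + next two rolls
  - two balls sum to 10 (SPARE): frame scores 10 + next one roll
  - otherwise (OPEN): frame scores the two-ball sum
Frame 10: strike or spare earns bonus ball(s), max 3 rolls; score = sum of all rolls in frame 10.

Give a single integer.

Frame 1: OPEN (1+3=4). Cumulative: 4
Frame 2: OPEN (2+5=7). Cumulative: 11
Frame 3: OPEN (5+4=9). Cumulative: 20
Frame 4: OPEN (6+2=8). Cumulative: 28
Frame 5: OPEN (8+1=9). Cumulative: 37

Answer: 9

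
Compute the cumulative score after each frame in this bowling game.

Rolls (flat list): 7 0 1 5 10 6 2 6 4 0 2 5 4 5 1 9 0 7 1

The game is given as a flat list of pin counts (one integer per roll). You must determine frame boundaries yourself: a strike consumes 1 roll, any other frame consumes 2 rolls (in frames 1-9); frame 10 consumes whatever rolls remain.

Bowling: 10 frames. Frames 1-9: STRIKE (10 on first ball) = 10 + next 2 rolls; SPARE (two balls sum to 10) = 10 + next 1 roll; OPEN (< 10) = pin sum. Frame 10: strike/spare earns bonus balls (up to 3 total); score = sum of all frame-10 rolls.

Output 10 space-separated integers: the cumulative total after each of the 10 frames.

Frame 1: OPEN (7+0=7). Cumulative: 7
Frame 2: OPEN (1+5=6). Cumulative: 13
Frame 3: STRIKE. 10 + next two rolls (6+2) = 18. Cumulative: 31
Frame 4: OPEN (6+2=8). Cumulative: 39
Frame 5: SPARE (6+4=10). 10 + next roll (0) = 10. Cumulative: 49
Frame 6: OPEN (0+2=2). Cumulative: 51
Frame 7: OPEN (5+4=9). Cumulative: 60
Frame 8: OPEN (5+1=6). Cumulative: 66
Frame 9: OPEN (9+0=9). Cumulative: 75
Frame 10: OPEN. Sum of all frame-10 rolls (7+1) = 8. Cumulative: 83

Answer: 7 13 31 39 49 51 60 66 75 83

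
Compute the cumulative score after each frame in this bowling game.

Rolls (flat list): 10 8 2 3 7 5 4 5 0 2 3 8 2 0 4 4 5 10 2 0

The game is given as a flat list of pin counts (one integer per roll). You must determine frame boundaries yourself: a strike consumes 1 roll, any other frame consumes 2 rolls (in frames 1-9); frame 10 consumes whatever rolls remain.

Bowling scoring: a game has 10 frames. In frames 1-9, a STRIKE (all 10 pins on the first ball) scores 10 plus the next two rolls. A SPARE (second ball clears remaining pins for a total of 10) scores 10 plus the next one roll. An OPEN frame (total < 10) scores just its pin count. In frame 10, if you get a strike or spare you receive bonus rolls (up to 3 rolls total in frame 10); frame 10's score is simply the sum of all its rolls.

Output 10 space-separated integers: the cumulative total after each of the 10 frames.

Answer: 20 33 48 57 62 67 77 81 90 102

Derivation:
Frame 1: STRIKE. 10 + next two rolls (8+2) = 20. Cumulative: 20
Frame 2: SPARE (8+2=10). 10 + next roll (3) = 13. Cumulative: 33
Frame 3: SPARE (3+7=10). 10 + next roll (5) = 15. Cumulative: 48
Frame 4: OPEN (5+4=9). Cumulative: 57
Frame 5: OPEN (5+0=5). Cumulative: 62
Frame 6: OPEN (2+3=5). Cumulative: 67
Frame 7: SPARE (8+2=10). 10 + next roll (0) = 10. Cumulative: 77
Frame 8: OPEN (0+4=4). Cumulative: 81
Frame 9: OPEN (4+5=9). Cumulative: 90
Frame 10: STRIKE. Sum of all frame-10 rolls (10+2+0) = 12. Cumulative: 102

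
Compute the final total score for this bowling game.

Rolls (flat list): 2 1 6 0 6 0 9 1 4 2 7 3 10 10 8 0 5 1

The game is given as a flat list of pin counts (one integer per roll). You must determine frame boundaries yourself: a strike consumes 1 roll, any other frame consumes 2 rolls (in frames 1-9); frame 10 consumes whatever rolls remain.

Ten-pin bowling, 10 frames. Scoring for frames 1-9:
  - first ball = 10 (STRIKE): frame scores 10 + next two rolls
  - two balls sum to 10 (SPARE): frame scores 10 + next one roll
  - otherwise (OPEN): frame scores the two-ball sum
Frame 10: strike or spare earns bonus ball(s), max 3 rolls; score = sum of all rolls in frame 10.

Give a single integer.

Frame 1: OPEN (2+1=3). Cumulative: 3
Frame 2: OPEN (6+0=6). Cumulative: 9
Frame 3: OPEN (6+0=6). Cumulative: 15
Frame 4: SPARE (9+1=10). 10 + next roll (4) = 14. Cumulative: 29
Frame 5: OPEN (4+2=6). Cumulative: 35
Frame 6: SPARE (7+3=10). 10 + next roll (10) = 20. Cumulative: 55
Frame 7: STRIKE. 10 + next two rolls (10+8) = 28. Cumulative: 83
Frame 8: STRIKE. 10 + next two rolls (8+0) = 18. Cumulative: 101
Frame 9: OPEN (8+0=8). Cumulative: 109
Frame 10: OPEN. Sum of all frame-10 rolls (5+1) = 6. Cumulative: 115

Answer: 115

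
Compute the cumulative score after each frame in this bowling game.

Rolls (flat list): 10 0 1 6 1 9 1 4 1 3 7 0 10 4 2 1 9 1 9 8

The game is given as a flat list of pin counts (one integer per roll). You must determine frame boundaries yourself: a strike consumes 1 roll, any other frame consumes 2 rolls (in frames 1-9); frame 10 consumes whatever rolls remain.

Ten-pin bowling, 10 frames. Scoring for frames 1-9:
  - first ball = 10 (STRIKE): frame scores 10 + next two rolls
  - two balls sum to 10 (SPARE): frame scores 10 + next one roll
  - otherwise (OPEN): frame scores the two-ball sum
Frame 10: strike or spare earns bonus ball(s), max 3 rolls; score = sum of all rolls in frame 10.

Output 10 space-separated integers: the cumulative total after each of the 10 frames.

Answer: 11 12 19 33 38 48 62 68 79 97

Derivation:
Frame 1: STRIKE. 10 + next two rolls (0+1) = 11. Cumulative: 11
Frame 2: OPEN (0+1=1). Cumulative: 12
Frame 3: OPEN (6+1=7). Cumulative: 19
Frame 4: SPARE (9+1=10). 10 + next roll (4) = 14. Cumulative: 33
Frame 5: OPEN (4+1=5). Cumulative: 38
Frame 6: SPARE (3+7=10). 10 + next roll (0) = 10. Cumulative: 48
Frame 7: SPARE (0+10=10). 10 + next roll (4) = 14. Cumulative: 62
Frame 8: OPEN (4+2=6). Cumulative: 68
Frame 9: SPARE (1+9=10). 10 + next roll (1) = 11. Cumulative: 79
Frame 10: SPARE. Sum of all frame-10 rolls (1+9+8) = 18. Cumulative: 97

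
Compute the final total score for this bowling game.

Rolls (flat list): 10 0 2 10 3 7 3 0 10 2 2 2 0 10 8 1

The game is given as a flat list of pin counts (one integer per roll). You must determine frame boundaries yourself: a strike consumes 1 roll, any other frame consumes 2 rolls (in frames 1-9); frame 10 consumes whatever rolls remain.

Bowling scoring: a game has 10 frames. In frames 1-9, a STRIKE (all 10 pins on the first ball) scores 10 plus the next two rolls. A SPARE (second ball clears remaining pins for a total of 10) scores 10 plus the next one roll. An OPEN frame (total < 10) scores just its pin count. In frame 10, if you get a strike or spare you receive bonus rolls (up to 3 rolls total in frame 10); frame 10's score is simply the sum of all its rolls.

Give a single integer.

Frame 1: STRIKE. 10 + next two rolls (0+2) = 12. Cumulative: 12
Frame 2: OPEN (0+2=2). Cumulative: 14
Frame 3: STRIKE. 10 + next two rolls (3+7) = 20. Cumulative: 34
Frame 4: SPARE (3+7=10). 10 + next roll (3) = 13. Cumulative: 47
Frame 5: OPEN (3+0=3). Cumulative: 50
Frame 6: STRIKE. 10 + next two rolls (2+2) = 14. Cumulative: 64
Frame 7: OPEN (2+2=4). Cumulative: 68
Frame 8: OPEN (2+0=2). Cumulative: 70
Frame 9: STRIKE. 10 + next two rolls (8+1) = 19. Cumulative: 89
Frame 10: OPEN. Sum of all frame-10 rolls (8+1) = 9. Cumulative: 98

Answer: 98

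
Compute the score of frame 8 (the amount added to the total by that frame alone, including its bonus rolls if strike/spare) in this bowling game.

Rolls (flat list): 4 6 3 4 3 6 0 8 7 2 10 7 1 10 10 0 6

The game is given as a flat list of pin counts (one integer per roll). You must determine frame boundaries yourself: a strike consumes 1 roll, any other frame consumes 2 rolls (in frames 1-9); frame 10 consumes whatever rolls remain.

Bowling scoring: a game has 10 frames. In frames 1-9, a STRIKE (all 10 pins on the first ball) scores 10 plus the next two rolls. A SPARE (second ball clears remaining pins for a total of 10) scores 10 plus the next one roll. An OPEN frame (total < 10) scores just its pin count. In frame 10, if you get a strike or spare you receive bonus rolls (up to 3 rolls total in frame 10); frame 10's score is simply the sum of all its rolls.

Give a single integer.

Answer: 20

Derivation:
Frame 1: SPARE (4+6=10). 10 + next roll (3) = 13. Cumulative: 13
Frame 2: OPEN (3+4=7). Cumulative: 20
Frame 3: OPEN (3+6=9). Cumulative: 29
Frame 4: OPEN (0+8=8). Cumulative: 37
Frame 5: OPEN (7+2=9). Cumulative: 46
Frame 6: STRIKE. 10 + next two rolls (7+1) = 18. Cumulative: 64
Frame 7: OPEN (7+1=8). Cumulative: 72
Frame 8: STRIKE. 10 + next two rolls (10+0) = 20. Cumulative: 92
Frame 9: STRIKE. 10 + next two rolls (0+6) = 16. Cumulative: 108
Frame 10: OPEN. Sum of all frame-10 rolls (0+6) = 6. Cumulative: 114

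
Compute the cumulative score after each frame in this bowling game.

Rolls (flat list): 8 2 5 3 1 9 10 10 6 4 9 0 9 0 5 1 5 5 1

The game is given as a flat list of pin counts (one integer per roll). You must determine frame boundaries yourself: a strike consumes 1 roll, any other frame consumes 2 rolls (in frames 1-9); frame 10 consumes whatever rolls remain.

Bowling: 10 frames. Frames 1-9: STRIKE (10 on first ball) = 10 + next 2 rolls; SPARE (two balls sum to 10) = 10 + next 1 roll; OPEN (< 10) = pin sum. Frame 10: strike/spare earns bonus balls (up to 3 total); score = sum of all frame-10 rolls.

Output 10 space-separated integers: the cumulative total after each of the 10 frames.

Frame 1: SPARE (8+2=10). 10 + next roll (5) = 15. Cumulative: 15
Frame 2: OPEN (5+3=8). Cumulative: 23
Frame 3: SPARE (1+9=10). 10 + next roll (10) = 20. Cumulative: 43
Frame 4: STRIKE. 10 + next two rolls (10+6) = 26. Cumulative: 69
Frame 5: STRIKE. 10 + next two rolls (6+4) = 20. Cumulative: 89
Frame 6: SPARE (6+4=10). 10 + next roll (9) = 19. Cumulative: 108
Frame 7: OPEN (9+0=9). Cumulative: 117
Frame 8: OPEN (9+0=9). Cumulative: 126
Frame 9: OPEN (5+1=6). Cumulative: 132
Frame 10: SPARE. Sum of all frame-10 rolls (5+5+1) = 11. Cumulative: 143

Answer: 15 23 43 69 89 108 117 126 132 143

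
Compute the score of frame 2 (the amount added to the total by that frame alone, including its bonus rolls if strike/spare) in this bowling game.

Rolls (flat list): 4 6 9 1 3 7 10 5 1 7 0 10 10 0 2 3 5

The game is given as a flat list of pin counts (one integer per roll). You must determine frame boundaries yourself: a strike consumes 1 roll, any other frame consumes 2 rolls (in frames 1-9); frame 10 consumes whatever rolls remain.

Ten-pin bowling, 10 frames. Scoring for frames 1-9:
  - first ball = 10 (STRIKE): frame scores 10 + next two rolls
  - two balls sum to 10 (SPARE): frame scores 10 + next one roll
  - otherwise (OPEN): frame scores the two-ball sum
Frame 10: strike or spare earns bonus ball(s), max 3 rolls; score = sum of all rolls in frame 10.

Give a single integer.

Frame 1: SPARE (4+6=10). 10 + next roll (9) = 19. Cumulative: 19
Frame 2: SPARE (9+1=10). 10 + next roll (3) = 13. Cumulative: 32
Frame 3: SPARE (3+7=10). 10 + next roll (10) = 20. Cumulative: 52
Frame 4: STRIKE. 10 + next two rolls (5+1) = 16. Cumulative: 68

Answer: 13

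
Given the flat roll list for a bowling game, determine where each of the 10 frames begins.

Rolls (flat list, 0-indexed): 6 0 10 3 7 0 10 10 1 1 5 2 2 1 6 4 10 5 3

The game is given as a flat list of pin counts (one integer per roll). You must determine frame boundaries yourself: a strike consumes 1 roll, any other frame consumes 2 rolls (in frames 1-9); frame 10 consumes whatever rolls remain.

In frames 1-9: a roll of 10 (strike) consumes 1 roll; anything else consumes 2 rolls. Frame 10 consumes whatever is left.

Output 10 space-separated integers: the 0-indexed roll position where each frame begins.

Frame 1 starts at roll index 0: rolls=6,0 (sum=6), consumes 2 rolls
Frame 2 starts at roll index 2: roll=10 (strike), consumes 1 roll
Frame 3 starts at roll index 3: rolls=3,7 (sum=10), consumes 2 rolls
Frame 4 starts at roll index 5: rolls=0,10 (sum=10), consumes 2 rolls
Frame 5 starts at roll index 7: roll=10 (strike), consumes 1 roll
Frame 6 starts at roll index 8: rolls=1,1 (sum=2), consumes 2 rolls
Frame 7 starts at roll index 10: rolls=5,2 (sum=7), consumes 2 rolls
Frame 8 starts at roll index 12: rolls=2,1 (sum=3), consumes 2 rolls
Frame 9 starts at roll index 14: rolls=6,4 (sum=10), consumes 2 rolls
Frame 10 starts at roll index 16: 3 remaining rolls

Answer: 0 2 3 5 7 8 10 12 14 16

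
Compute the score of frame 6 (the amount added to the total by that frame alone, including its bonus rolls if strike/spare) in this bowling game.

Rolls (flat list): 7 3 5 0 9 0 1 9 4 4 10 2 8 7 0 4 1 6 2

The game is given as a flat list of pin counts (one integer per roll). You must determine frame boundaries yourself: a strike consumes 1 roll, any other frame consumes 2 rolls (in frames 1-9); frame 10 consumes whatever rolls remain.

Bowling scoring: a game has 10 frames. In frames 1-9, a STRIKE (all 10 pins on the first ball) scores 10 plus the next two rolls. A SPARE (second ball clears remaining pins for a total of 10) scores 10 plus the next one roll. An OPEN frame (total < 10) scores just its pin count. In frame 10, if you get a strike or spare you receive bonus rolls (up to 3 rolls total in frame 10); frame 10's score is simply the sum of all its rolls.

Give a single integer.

Answer: 20

Derivation:
Frame 1: SPARE (7+3=10). 10 + next roll (5) = 15. Cumulative: 15
Frame 2: OPEN (5+0=5). Cumulative: 20
Frame 3: OPEN (9+0=9). Cumulative: 29
Frame 4: SPARE (1+9=10). 10 + next roll (4) = 14. Cumulative: 43
Frame 5: OPEN (4+4=8). Cumulative: 51
Frame 6: STRIKE. 10 + next two rolls (2+8) = 20. Cumulative: 71
Frame 7: SPARE (2+8=10). 10 + next roll (7) = 17. Cumulative: 88
Frame 8: OPEN (7+0=7). Cumulative: 95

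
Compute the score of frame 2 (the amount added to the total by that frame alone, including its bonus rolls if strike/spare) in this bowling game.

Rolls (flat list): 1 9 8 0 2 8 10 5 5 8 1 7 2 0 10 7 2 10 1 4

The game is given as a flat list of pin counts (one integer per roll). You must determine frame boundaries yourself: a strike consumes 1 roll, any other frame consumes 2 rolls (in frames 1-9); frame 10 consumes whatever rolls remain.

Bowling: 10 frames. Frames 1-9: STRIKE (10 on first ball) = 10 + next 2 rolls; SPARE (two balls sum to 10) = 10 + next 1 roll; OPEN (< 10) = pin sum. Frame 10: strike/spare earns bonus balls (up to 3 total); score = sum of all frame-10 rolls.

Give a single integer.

Frame 1: SPARE (1+9=10). 10 + next roll (8) = 18. Cumulative: 18
Frame 2: OPEN (8+0=8). Cumulative: 26
Frame 3: SPARE (2+8=10). 10 + next roll (10) = 20. Cumulative: 46
Frame 4: STRIKE. 10 + next two rolls (5+5) = 20. Cumulative: 66

Answer: 8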